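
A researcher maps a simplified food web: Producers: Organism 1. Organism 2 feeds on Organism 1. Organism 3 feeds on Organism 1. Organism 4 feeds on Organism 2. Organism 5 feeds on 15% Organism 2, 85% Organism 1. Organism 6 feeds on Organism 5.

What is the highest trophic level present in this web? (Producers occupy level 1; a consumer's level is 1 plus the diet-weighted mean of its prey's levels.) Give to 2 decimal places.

Organism 2: 1 + 1 = 2
Organism 3: 1 + 1 = 2
Organism 4: 1 + 2 = 3
Organism 5: 1 + (0.15×2 + 0.85×1) = 2.15
Organism 6: 1 + 2.15 = 3.15

3.15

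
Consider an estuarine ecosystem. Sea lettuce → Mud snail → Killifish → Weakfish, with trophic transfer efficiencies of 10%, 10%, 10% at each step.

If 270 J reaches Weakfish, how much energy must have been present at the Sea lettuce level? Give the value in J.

270000 J

Cumulative transfer efficiency: 0.1 × 0.1 × 0.1 = 0.001
Sea lettuce energy = 270 / 0.001 = 270000 J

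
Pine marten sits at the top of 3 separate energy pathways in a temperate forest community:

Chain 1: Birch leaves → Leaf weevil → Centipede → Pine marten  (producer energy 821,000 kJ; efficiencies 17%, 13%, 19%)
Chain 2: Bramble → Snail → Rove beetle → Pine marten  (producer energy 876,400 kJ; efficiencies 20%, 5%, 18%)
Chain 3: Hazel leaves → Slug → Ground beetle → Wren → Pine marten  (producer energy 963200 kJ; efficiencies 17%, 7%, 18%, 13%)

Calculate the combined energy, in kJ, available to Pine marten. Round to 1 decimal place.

5293.1 kJ

Chain 1: 821000 × 0.17 × 0.13 × 0.19 = 3447.379 kJ
Chain 2: 876400 × 0.2 × 0.05 × 0.18 = 1577.52 kJ
Chain 3: 963200 × 0.17 × 0.07 × 0.18 × 0.13 = 268.212672 kJ
Total at Pine marten: 3447.379 + 1577.52 + 268.212672 = 5293.111672 kJ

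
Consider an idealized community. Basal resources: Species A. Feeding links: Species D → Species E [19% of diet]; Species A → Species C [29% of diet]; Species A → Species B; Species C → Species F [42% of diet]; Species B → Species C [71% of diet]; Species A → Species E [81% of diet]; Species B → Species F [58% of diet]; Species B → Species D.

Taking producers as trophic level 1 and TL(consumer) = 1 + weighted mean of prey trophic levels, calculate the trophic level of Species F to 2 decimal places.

3.30

Species B: 1 + 1 = 2
Species C: 1 + (0.71×2 + 0.29×1) = 2.71
Species D: 1 + 2 = 3
Species E: 1 + (0.81×1 + 0.19×3) = 2.38
Species F: 1 + (0.42×2.71 + 0.58×2) = 3.2982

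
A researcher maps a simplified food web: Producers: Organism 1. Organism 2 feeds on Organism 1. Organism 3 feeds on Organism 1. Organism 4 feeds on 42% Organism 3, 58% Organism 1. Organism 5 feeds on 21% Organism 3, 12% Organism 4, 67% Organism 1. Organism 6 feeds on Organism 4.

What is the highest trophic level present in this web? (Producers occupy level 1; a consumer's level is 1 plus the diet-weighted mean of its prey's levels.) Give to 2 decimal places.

Organism 2: 1 + 1 = 2
Organism 3: 1 + 1 = 2
Organism 4: 1 + (0.42×2 + 0.58×1) = 2.42
Organism 5: 1 + (0.21×2 + 0.12×2.42 + 0.67×1) = 2.3804
Organism 6: 1 + 2.42 = 3.42

3.42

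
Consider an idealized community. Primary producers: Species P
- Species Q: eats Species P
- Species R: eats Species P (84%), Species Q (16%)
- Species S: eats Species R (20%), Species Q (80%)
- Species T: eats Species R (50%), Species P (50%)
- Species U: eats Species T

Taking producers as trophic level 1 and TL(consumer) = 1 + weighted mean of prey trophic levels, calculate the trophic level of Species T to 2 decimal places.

Species Q: 1 + 1 = 2
Species R: 1 + (0.84×1 + 0.16×2) = 2.16
Species S: 1 + (0.2×2.16 + 0.8×2) = 3.032
Species T: 1 + (0.5×2.16 + 0.5×1) = 2.58
Species U: 1 + 2.58 = 3.58

2.58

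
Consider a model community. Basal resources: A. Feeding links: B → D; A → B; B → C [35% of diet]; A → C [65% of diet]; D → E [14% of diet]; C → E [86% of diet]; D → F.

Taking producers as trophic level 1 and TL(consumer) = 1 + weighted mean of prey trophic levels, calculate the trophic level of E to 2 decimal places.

3.44

B: 1 + 1 = 2
C: 1 + (0.65×1 + 0.35×2) = 2.35
D: 1 + 2 = 3
E: 1 + (0.14×3 + 0.86×2.35) = 3.441
F: 1 + 3 = 4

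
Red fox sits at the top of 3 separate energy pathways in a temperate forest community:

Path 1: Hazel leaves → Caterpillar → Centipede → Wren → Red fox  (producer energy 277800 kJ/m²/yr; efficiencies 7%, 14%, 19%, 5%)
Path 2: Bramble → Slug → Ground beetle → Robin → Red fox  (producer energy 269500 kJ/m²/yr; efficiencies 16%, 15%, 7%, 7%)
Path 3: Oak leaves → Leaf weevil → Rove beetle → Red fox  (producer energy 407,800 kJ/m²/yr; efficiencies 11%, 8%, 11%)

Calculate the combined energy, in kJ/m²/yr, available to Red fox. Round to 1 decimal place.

Path 1: 277800 × 0.07 × 0.14 × 0.19 × 0.05 = 25.86318 kJ/m²/yr
Path 2: 269500 × 0.16 × 0.15 × 0.07 × 0.07 = 31.6932 kJ/m²/yr
Path 3: 407800 × 0.11 × 0.08 × 0.11 = 394.7504 kJ/m²/yr
Total at Red fox: 25.86318 + 31.6932 + 394.7504 = 452.30678 kJ/m²/yr

452.3 kJ/m²/yr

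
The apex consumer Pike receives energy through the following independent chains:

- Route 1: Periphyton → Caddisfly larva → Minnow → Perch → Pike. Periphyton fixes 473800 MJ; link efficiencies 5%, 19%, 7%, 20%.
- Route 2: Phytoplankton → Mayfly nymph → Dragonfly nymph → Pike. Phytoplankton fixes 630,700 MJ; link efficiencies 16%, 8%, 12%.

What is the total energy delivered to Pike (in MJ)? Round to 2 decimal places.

1031.77 MJ

Route 1: 473800 × 0.05 × 0.19 × 0.07 × 0.2 = 63.0154 MJ
Route 2: 630700 × 0.16 × 0.08 × 0.12 = 968.7552 MJ
Total at Pike: 63.0154 + 968.7552 = 1031.7706 MJ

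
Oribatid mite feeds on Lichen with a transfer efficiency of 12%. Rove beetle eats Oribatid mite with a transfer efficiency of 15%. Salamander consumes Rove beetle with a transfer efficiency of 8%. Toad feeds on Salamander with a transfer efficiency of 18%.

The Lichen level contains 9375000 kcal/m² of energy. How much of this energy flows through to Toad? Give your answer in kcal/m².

2430 kcal/m²

Oribatid mite: 9375000 × 0.12 = 1125000 kcal/m²
Rove beetle: 1125000 × 0.15 = 168750 kcal/m²
Salamander: 168750 × 0.08 = 13500 kcal/m²
Toad: 13500 × 0.18 = 2430 kcal/m²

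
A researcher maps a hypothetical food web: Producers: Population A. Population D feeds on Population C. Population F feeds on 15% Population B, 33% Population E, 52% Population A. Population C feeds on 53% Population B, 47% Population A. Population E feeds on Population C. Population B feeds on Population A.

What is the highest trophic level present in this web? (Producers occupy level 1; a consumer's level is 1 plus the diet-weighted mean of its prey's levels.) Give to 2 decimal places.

Population B: 1 + 1 = 2
Population C: 1 + (0.53×2 + 0.47×1) = 2.53
Population D: 1 + 2.53 = 3.53
Population E: 1 + 2.53 = 3.53
Population F: 1 + (0.15×2 + 0.33×3.53 + 0.52×1) = 2.9849

3.53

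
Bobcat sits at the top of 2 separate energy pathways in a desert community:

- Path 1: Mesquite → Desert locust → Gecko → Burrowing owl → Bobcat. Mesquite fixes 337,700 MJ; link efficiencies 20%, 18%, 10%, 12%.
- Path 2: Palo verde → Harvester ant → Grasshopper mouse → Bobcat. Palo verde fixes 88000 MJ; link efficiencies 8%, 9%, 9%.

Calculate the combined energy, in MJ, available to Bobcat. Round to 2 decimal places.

Path 1: 337700 × 0.2 × 0.18 × 0.1 × 0.12 = 145.8864 MJ
Path 2: 88000 × 0.08 × 0.09 × 0.09 = 57.024 MJ
Total at Bobcat: 145.8864 + 57.024 = 202.9104 MJ

202.91 MJ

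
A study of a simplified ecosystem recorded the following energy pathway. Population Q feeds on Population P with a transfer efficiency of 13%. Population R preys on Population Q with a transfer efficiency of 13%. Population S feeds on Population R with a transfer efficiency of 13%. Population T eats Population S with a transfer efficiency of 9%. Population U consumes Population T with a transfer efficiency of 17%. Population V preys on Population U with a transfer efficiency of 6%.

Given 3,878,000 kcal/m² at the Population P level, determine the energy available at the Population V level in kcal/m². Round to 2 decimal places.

Population Q: 3878000 × 0.13 = 504140 kcal/m²
Population R: 504140 × 0.13 = 65538.2 kcal/m²
Population S: 65538.2 × 0.13 = 8519.966 kcal/m²
Population T: 8519.966 × 0.09 = 766.79694 kcal/m²
Population U: 766.79694 × 0.17 = 130.3554798 kcal/m²
Population V: 130.3554798 × 0.06 = 7.821328788 kcal/m²

7.82 kcal/m²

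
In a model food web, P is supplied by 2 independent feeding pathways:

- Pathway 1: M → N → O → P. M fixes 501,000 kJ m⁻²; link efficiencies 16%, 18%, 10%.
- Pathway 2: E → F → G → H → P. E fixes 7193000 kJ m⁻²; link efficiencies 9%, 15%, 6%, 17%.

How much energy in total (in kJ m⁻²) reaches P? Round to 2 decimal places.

Pathway 1: 501000 × 0.16 × 0.18 × 0.1 = 1442.88 kJ m⁻²
Pathway 2: 7193000 × 0.09 × 0.15 × 0.06 × 0.17 = 990.4761 kJ m⁻²
Total at P: 1442.88 + 990.4761 = 2433.3561 kJ m⁻²

2433.36 kJ m⁻²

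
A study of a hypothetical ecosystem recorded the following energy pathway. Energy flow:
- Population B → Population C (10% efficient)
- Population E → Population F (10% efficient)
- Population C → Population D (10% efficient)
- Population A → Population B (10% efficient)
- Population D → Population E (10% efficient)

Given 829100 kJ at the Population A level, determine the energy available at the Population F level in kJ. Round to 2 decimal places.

Population B: 829100 × 0.1 = 82910 kJ
Population C: 82910 × 0.1 = 8291 kJ
Population D: 8291 × 0.1 = 829.1 kJ
Population E: 829.1 × 0.1 = 82.91 kJ
Population F: 82.91 × 0.1 = 8.291 kJ

8.29 kJ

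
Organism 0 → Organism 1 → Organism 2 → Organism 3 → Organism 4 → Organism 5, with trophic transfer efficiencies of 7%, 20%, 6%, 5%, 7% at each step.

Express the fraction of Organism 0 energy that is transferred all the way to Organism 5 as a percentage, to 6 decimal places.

Product of link efficiencies: 0.07 × 0.2 × 0.06 × 0.05 × 0.07 = 0.00000294
As a percentage: 0.00000294 × 100 = 0.000294%

0.000294%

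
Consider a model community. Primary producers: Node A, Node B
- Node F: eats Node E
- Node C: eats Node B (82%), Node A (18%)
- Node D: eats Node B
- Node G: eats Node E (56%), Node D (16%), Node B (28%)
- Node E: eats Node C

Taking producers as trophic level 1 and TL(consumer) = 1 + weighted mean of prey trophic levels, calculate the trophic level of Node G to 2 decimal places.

Node C: 1 + (0.82×1 + 0.18×1) = 2
Node D: 1 + 1 = 2
Node E: 1 + 2 = 3
Node F: 1 + 3 = 4
Node G: 1 + (0.56×3 + 0.16×2 + 0.28×1) = 3.28

3.28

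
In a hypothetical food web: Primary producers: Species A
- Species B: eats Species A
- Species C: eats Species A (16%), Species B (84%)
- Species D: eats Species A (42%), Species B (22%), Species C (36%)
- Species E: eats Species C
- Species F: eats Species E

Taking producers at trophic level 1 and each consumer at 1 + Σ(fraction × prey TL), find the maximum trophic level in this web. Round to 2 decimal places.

Species B: 1 + 1 = 2
Species C: 1 + (0.16×1 + 0.84×2) = 2.84
Species D: 1 + (0.42×1 + 0.22×2 + 0.36×2.84) = 2.8824
Species E: 1 + 2.84 = 3.84
Species F: 1 + 3.84 = 4.84

4.84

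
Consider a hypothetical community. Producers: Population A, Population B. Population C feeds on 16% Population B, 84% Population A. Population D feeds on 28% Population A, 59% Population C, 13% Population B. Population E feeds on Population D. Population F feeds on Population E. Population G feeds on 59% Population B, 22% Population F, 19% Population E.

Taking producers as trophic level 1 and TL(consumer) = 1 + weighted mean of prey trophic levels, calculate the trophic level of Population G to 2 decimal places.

Population C: 1 + (0.16×1 + 0.84×1) = 2
Population D: 1 + (0.28×1 + 0.59×2 + 0.13×1) = 2.59
Population E: 1 + 2.59 = 3.59
Population F: 1 + 3.59 = 4.59
Population G: 1 + (0.59×1 + 0.22×4.59 + 0.19×3.59) = 3.2819

3.28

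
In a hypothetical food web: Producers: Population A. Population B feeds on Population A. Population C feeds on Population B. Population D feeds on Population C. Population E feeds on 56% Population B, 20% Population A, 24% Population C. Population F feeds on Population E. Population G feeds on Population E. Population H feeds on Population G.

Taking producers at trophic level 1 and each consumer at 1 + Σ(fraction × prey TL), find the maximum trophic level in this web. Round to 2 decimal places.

5.04

Population B: 1 + 1 = 2
Population C: 1 + 2 = 3
Population D: 1 + 3 = 4
Population E: 1 + (0.56×2 + 0.2×1 + 0.24×3) = 3.04
Population F: 1 + 3.04 = 4.04
Population G: 1 + 3.04 = 4.04
Population H: 1 + 4.04 = 5.04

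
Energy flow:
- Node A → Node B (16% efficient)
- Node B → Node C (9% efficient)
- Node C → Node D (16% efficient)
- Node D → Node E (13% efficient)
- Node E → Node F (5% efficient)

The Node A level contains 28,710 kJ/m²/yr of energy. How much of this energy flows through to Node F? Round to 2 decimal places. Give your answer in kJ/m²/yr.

0.43 kJ/m²/yr

Node B: 28710 × 0.16 = 4593.6 kJ/m²/yr
Node C: 4593.6 × 0.09 = 413.424 kJ/m²/yr
Node D: 413.424 × 0.16 = 66.14784 kJ/m²/yr
Node E: 66.14784 × 0.13 = 8.5992192 kJ/m²/yr
Node F: 8.5992192 × 0.05 = 0.42996096 kJ/m²/yr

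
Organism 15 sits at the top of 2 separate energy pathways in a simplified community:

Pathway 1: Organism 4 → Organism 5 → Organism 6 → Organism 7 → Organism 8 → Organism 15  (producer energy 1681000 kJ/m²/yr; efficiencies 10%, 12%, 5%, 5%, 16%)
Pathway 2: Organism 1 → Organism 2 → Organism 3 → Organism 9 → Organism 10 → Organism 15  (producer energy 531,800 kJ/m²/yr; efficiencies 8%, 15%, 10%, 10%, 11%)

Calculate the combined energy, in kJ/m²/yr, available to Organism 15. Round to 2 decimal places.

15.09 kJ/m²/yr

Pathway 1: 1681000 × 0.1 × 0.12 × 0.05 × 0.05 × 0.16 = 8.0688 kJ/m²/yr
Pathway 2: 531800 × 0.08 × 0.15 × 0.1 × 0.1 × 0.11 = 7.01976 kJ/m²/yr
Total at Organism 15: 8.0688 + 7.01976 = 15.08856 kJ/m²/yr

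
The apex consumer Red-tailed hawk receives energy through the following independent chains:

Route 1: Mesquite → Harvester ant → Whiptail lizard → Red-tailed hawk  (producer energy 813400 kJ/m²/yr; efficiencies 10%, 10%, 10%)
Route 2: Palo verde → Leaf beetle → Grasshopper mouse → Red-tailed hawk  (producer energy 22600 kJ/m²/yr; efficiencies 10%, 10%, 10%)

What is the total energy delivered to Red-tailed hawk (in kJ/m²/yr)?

Route 1: 813400 × 0.1 × 0.1 × 0.1 = 813.4 kJ/m²/yr
Route 2: 22600 × 0.1 × 0.1 × 0.1 = 22.6 kJ/m²/yr
Total at Red-tailed hawk: 813.4 + 22.6 = 836 kJ/m²/yr

836 kJ/m²/yr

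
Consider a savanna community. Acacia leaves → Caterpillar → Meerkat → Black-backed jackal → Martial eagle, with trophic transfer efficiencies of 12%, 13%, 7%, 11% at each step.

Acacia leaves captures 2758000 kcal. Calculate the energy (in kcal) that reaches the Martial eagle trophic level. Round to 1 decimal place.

Caterpillar: 2758000 × 0.12 = 330960 kcal
Meerkat: 330960 × 0.13 = 43024.8 kcal
Black-backed jackal: 43024.8 × 0.07 = 3011.736 kcal
Martial eagle: 3011.736 × 0.11 = 331.29096 kcal

331.3 kcal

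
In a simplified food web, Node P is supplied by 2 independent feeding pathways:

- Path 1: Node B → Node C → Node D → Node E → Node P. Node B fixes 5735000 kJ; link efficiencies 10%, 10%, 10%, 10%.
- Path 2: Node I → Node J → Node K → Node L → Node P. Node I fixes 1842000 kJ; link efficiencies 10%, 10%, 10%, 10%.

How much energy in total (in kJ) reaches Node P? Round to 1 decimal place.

Path 1: 5735000 × 0.1 × 0.1 × 0.1 × 0.1 = 573.5 kJ
Path 2: 1842000 × 0.1 × 0.1 × 0.1 × 0.1 = 184.2 kJ
Total at Node P: 573.5 + 184.2 = 757.7 kJ

757.7 kJ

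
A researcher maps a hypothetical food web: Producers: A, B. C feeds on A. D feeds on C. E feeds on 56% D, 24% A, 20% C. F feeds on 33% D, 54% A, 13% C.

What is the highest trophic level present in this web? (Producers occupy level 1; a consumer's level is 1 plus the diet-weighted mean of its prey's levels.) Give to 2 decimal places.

3.32

C: 1 + 1 = 2
D: 1 + 2 = 3
E: 1 + (0.56×3 + 0.24×1 + 0.2×2) = 3.32
F: 1 + (0.33×3 + 0.54×1 + 0.13×2) = 2.79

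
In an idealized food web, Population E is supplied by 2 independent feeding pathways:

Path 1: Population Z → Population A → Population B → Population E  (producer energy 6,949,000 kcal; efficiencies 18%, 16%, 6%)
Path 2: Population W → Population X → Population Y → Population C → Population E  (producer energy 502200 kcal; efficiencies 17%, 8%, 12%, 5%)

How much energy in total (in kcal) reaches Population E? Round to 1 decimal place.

12048.9 kcal

Path 1: 6949000 × 0.18 × 0.16 × 0.06 = 12007.872 kcal
Path 2: 502200 × 0.17 × 0.08 × 0.12 × 0.05 = 40.97952 kcal
Total at Population E: 12007.872 + 40.97952 = 12048.85152 kcal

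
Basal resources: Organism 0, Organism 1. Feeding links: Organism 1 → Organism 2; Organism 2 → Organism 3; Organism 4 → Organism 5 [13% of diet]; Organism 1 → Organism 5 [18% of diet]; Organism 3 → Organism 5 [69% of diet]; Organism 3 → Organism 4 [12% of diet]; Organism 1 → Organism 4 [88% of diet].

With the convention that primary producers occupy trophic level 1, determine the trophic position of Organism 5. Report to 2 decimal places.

3.54

Organism 2: 1 + 1 = 2
Organism 3: 1 + 2 = 3
Organism 4: 1 + (0.12×3 + 0.88×1) = 2.24
Organism 5: 1 + (0.18×1 + 0.13×2.24 + 0.69×3) = 3.5412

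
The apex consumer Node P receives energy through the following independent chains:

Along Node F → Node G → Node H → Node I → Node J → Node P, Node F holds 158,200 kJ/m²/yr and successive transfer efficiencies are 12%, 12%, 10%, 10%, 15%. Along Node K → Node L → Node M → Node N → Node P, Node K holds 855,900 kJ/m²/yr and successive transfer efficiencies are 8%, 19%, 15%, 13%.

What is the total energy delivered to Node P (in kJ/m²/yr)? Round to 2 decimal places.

257.11 kJ/m²/yr

Via Node F: 158200 × 0.12 × 0.12 × 0.1 × 0.1 × 0.15 = 3.41712 kJ/m²/yr
Via Node K: 855900 × 0.08 × 0.19 × 0.15 × 0.13 = 253.68876 kJ/m²/yr
Total at Node P: 3.41712 + 253.68876 = 257.10588 kJ/m²/yr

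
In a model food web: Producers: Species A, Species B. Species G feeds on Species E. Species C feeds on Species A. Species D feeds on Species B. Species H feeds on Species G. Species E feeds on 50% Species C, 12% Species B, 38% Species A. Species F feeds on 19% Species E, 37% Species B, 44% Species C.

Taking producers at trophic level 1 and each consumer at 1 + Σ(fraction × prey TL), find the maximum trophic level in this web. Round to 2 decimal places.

4.50

Species C: 1 + 1 = 2
Species D: 1 + 1 = 2
Species E: 1 + (0.5×2 + 0.12×1 + 0.38×1) = 2.5
Species F: 1 + (0.19×2.5 + 0.37×1 + 0.44×2) = 2.725
Species G: 1 + 2.5 = 3.5
Species H: 1 + 3.5 = 4.5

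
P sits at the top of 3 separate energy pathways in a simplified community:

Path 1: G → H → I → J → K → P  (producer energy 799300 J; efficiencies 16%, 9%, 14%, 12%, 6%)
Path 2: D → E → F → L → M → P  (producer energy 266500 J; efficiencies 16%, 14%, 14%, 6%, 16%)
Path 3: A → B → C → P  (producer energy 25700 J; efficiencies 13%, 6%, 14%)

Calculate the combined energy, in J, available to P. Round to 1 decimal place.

47.7 J

Path 1: 799300 × 0.16 × 0.09 × 0.14 × 0.12 × 0.06 = 11.60199936 J
Path 2: 266500 × 0.16 × 0.14 × 0.14 × 0.06 × 0.16 = 8.0231424 J
Path 3: 25700 × 0.13 × 0.06 × 0.14 = 28.0644 J
Total at P: 11.60199936 + 8.0231424 + 28.0644 = 47.68954176 J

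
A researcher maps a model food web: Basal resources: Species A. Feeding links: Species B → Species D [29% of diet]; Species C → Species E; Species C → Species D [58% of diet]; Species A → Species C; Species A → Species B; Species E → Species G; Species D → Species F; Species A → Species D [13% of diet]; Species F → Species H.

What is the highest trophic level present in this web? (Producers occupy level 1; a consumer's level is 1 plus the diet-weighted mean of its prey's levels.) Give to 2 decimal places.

4.87

Species B: 1 + 1 = 2
Species C: 1 + 1 = 2
Species D: 1 + (0.29×2 + 0.13×1 + 0.58×2) = 2.87
Species E: 1 + 2 = 3
Species F: 1 + 2.87 = 3.87
Species G: 1 + 3 = 4
Species H: 1 + 3.87 = 4.87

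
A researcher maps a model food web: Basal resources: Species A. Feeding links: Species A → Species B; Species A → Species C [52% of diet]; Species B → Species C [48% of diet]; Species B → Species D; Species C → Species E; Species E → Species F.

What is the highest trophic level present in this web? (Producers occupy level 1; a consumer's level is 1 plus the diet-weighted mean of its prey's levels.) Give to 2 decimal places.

Species B: 1 + 1 = 2
Species C: 1 + (0.52×1 + 0.48×2) = 2.48
Species D: 1 + 2 = 3
Species E: 1 + 2.48 = 3.48
Species F: 1 + 3.48 = 4.48

4.48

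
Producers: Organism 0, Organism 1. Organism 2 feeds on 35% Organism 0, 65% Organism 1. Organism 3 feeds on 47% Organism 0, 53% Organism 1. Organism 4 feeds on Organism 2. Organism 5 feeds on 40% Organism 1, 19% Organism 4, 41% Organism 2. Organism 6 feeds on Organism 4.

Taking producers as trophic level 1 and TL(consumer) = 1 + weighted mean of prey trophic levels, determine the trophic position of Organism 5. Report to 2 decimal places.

2.79

Organism 2: 1 + (0.35×1 + 0.65×1) = 2
Organism 3: 1 + (0.47×1 + 0.53×1) = 2
Organism 4: 1 + 2 = 3
Organism 5: 1 + (0.4×1 + 0.19×3 + 0.41×2) = 2.79
Organism 6: 1 + 3 = 4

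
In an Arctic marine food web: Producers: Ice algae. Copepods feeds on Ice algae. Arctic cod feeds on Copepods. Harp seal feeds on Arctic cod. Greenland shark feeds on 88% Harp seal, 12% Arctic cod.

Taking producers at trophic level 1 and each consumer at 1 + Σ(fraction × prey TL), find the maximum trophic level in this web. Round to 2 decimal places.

Copepods: 1 + 1 = 2
Arctic cod: 1 + 2 = 3
Harp seal: 1 + 3 = 4
Greenland shark: 1 + (0.88×4 + 0.12×3) = 4.88

4.88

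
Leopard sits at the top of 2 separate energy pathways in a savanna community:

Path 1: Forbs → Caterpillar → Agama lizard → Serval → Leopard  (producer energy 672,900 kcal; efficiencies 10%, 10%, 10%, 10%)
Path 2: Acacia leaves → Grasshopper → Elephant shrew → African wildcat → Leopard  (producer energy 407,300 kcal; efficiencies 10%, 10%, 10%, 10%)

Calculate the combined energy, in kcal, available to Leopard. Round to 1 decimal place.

Path 1: 672900 × 0.1 × 0.1 × 0.1 × 0.1 = 67.29 kcal
Path 2: 407300 × 0.1 × 0.1 × 0.1 × 0.1 = 40.73 kcal
Total at Leopard: 67.29 + 40.73 = 108.02 kcal

108.0 kcal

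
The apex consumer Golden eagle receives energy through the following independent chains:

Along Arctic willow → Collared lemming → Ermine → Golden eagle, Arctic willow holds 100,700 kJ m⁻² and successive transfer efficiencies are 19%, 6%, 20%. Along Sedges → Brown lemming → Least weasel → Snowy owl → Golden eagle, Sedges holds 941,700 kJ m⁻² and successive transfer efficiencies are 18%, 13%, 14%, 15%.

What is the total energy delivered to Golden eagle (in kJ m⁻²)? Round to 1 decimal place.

692.3 kJ m⁻²

Via Arctic willow: 100700 × 0.19 × 0.06 × 0.2 = 229.596 kJ m⁻²
Via Sedges: 941700 × 0.18 × 0.13 × 0.14 × 0.15 = 462.75138 kJ m⁻²
Total at Golden eagle: 229.596 + 462.75138 = 692.34738 kJ m⁻²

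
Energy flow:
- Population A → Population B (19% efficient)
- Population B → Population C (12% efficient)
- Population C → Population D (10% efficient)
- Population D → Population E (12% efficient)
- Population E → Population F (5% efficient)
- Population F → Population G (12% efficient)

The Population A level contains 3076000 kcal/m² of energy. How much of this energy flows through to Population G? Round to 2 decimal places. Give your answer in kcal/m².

5.05 kcal/m²

Population B: 3076000 × 0.19 = 584440 kcal/m²
Population C: 584440 × 0.12 = 70132.8 kcal/m²
Population D: 70132.8 × 0.1 = 7013.28 kcal/m²
Population E: 7013.28 × 0.12 = 841.5936 kcal/m²
Population F: 841.5936 × 0.05 = 42.07968 kcal/m²
Population G: 42.07968 × 0.12 = 5.0495616 kcal/m²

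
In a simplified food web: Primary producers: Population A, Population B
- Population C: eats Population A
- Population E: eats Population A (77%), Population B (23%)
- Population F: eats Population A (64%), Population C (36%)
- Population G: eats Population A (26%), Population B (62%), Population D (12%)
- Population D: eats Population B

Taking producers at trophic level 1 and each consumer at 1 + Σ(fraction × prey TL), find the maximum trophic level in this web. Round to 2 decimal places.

2.36

Population C: 1 + 1 = 2
Population D: 1 + 1 = 2
Population E: 1 + (0.77×1 + 0.23×1) = 2
Population F: 1 + (0.64×1 + 0.36×2) = 2.36
Population G: 1 + (0.26×1 + 0.62×1 + 0.12×2) = 2.12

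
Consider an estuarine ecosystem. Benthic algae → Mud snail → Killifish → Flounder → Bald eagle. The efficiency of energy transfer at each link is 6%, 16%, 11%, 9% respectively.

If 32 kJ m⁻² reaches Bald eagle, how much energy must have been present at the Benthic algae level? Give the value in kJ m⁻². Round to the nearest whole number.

336700 kJ m⁻²

Cumulative transfer efficiency: 0.06 × 0.16 × 0.11 × 0.09 = 0.00009504
Benthic algae energy = 32 / 0.00009504 = 336700 kJ m⁻²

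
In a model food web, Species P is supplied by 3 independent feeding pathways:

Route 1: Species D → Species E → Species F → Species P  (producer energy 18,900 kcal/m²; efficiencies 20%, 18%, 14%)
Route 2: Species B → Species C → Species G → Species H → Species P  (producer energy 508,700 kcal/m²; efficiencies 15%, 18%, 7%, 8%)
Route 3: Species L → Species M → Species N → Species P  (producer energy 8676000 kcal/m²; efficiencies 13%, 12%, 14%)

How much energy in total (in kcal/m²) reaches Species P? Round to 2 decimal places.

Route 1: 18900 × 0.2 × 0.18 × 0.14 = 95.256 kcal/m²
Route 2: 508700 × 0.15 × 0.18 × 0.07 × 0.08 = 76.91544 kcal/m²
Route 3: 8676000 × 0.13 × 0.12 × 0.14 = 18948.384 kcal/m²
Total at Species P: 95.256 + 76.91544 + 18948.384 = 19120.55544 kcal/m²

19120.56 kcal/m²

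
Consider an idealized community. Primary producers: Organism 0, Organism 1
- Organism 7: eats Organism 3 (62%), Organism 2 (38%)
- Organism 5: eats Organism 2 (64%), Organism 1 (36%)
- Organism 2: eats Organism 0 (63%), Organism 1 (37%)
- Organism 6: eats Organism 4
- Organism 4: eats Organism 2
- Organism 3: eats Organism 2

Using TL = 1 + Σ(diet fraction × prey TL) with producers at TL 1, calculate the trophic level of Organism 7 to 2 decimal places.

3.62

Organism 2: 1 + (0.63×1 + 0.37×1) = 2
Organism 3: 1 + 2 = 3
Organism 4: 1 + 2 = 3
Organism 5: 1 + (0.64×2 + 0.36×1) = 2.64
Organism 6: 1 + 3 = 4
Organism 7: 1 + (0.62×3 + 0.38×2) = 3.62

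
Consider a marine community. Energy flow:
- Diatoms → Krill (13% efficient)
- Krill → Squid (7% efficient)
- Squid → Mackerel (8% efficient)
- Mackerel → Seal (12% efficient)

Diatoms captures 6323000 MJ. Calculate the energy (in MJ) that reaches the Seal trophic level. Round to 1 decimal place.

552.4 MJ

Krill: 6323000 × 0.13 = 821990 MJ
Squid: 821990 × 0.07 = 57539.3 MJ
Mackerel: 57539.3 × 0.08 = 4603.144 MJ
Seal: 4603.144 × 0.12 = 552.37728 MJ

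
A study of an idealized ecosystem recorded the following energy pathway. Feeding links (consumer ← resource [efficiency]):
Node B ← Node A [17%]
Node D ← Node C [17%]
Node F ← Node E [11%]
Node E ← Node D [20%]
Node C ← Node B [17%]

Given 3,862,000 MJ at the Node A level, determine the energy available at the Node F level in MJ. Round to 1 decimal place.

Node B: 3862000 × 0.17 = 656540 MJ
Node C: 656540 × 0.17 = 111611.8 MJ
Node D: 111611.8 × 0.17 = 18974.006 MJ
Node E: 18974.006 × 0.2 = 3794.8012 MJ
Node F: 3794.8012 × 0.11 = 417.428132 MJ

417.4 MJ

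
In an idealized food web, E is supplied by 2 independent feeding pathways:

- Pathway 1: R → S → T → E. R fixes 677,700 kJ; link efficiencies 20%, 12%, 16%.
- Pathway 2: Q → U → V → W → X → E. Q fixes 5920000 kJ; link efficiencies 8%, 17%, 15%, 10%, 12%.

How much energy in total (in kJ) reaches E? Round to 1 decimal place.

2747.3 kJ

Pathway 1: 677700 × 0.2 × 0.12 × 0.16 = 2602.368 kJ
Pathway 2: 5920000 × 0.08 × 0.17 × 0.15 × 0.1 × 0.12 = 144.9216 kJ
Total at E: 2602.368 + 144.9216 = 2747.2896 kJ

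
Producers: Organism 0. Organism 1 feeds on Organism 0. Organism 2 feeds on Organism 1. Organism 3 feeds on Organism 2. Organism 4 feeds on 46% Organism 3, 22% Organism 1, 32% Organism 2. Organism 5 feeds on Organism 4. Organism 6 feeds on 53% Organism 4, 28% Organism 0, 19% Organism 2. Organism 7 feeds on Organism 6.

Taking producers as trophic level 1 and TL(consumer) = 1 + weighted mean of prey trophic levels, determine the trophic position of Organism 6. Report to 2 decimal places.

4.10

Organism 1: 1 + 1 = 2
Organism 2: 1 + 2 = 3
Organism 3: 1 + 3 = 4
Organism 4: 1 + (0.46×4 + 0.22×2 + 0.32×3) = 4.24
Organism 5: 1 + 4.24 = 5.24
Organism 6: 1 + (0.53×4.24 + 0.28×1 + 0.19×3) = 4.0972
Organism 7: 1 + 4.0972 = 5.0972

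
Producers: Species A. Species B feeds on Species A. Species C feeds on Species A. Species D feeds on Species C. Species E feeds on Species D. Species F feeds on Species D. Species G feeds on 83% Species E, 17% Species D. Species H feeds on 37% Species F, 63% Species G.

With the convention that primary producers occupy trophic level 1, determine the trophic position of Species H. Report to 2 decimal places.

Species B: 1 + 1 = 2
Species C: 1 + 1 = 2
Species D: 1 + 2 = 3
Species E: 1 + 3 = 4
Species F: 1 + 3 = 4
Species G: 1 + (0.83×4 + 0.17×3) = 4.83
Species H: 1 + (0.37×4 + 0.63×4.83) = 5.5229

5.52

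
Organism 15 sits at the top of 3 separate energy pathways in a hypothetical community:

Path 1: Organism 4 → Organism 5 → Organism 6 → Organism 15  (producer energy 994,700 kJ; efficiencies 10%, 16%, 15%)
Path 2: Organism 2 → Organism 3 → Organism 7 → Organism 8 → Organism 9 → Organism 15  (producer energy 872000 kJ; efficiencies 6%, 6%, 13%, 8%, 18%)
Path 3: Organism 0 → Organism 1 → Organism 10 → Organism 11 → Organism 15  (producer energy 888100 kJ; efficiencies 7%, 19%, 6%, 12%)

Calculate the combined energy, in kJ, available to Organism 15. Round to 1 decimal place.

2478.2 kJ

Path 1: 994700 × 0.1 × 0.16 × 0.15 = 2387.28 kJ
Path 2: 872000 × 0.06 × 0.06 × 0.13 × 0.08 × 0.18 = 5.8765824 kJ
Path 3: 888100 × 0.07 × 0.19 × 0.06 × 0.12 = 85.044456 kJ
Total at Organism 15: 2387.28 + 5.8765824 + 85.044456 = 2478.2010384 kJ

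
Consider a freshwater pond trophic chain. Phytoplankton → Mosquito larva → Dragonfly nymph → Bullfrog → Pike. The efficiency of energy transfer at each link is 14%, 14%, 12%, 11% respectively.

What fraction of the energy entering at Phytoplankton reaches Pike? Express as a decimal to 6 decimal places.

Product of link efficiencies: 0.14 × 0.14 × 0.12 × 0.11 = 0.00025872

0.000259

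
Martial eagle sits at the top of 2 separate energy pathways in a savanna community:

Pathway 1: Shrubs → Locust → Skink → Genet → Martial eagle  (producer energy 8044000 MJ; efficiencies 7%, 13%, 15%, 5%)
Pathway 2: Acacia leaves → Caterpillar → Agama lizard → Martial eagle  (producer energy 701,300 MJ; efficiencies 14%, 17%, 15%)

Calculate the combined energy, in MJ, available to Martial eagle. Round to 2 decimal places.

3052.64 MJ

Pathway 1: 8044000 × 0.07 × 0.13 × 0.15 × 0.05 = 549.003 MJ
Pathway 2: 701300 × 0.14 × 0.17 × 0.15 = 2503.641 MJ
Total at Martial eagle: 549.003 + 2503.641 = 3052.644 MJ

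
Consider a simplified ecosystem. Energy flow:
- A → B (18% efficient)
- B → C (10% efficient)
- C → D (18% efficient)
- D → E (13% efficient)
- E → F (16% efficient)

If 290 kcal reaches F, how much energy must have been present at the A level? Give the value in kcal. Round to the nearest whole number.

4303181 kcal

Cumulative transfer efficiency: 0.18 × 0.1 × 0.18 × 0.13 × 0.16 = 0.000067392
A energy = 290 / 0.000067392 = 4303181 kcal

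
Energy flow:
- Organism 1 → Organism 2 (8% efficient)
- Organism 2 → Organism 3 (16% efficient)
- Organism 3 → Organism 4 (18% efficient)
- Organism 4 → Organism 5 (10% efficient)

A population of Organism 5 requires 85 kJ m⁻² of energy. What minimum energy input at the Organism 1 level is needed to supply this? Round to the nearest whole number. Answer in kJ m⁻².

Cumulative transfer efficiency: 0.08 × 0.16 × 0.18 × 0.1 = 0.0002304
Organism 1 energy = 85 / 0.0002304 = 368924 kJ m⁻²

368924 kJ m⁻²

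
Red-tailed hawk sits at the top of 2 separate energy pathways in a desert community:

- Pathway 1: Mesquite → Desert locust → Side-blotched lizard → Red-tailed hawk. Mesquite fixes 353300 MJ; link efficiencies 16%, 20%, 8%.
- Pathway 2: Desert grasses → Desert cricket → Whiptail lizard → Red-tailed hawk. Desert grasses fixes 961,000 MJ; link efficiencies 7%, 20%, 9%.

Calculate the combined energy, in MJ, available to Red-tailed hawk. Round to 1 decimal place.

2115.3 MJ

Pathway 1: 353300 × 0.16 × 0.2 × 0.08 = 904.448 MJ
Pathway 2: 961000 × 0.07 × 0.2 × 0.09 = 1210.86 MJ
Total at Red-tailed hawk: 904.448 + 1210.86 = 2115.308 MJ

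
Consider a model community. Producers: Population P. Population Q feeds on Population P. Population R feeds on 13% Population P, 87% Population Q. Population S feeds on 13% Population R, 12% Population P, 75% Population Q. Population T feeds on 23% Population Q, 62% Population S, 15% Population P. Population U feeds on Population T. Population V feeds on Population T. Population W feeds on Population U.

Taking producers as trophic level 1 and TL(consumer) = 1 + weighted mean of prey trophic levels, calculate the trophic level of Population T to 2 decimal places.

Population Q: 1 + 1 = 2
Population R: 1 + (0.13×1 + 0.87×2) = 2.87
Population S: 1 + (0.13×2.87 + 0.12×1 + 0.75×2) = 2.9931
Population T: 1 + (0.23×2 + 0.62×2.9931 + 0.15×1) = 3.465722
Population U: 1 + 3.465722 = 4.465722
Population V: 1 + 3.465722 = 4.465722
Population W: 1 + 4.465722 = 5.465722

3.47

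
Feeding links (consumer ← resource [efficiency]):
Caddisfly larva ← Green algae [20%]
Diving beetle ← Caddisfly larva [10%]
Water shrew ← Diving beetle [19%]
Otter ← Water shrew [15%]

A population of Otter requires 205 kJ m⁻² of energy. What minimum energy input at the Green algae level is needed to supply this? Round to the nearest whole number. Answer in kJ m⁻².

Cumulative transfer efficiency: 0.2 × 0.1 × 0.19 × 0.15 = 0.00057
Green algae energy = 205 / 0.00057 = 359649 kJ m⁻²

359649 kJ m⁻²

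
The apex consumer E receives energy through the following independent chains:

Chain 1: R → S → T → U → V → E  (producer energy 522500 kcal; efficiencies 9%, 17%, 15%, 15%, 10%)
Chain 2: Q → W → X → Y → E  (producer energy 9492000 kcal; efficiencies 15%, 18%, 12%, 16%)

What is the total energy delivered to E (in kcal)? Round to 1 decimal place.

4938.6 kcal

Chain 1: 522500 × 0.09 × 0.17 × 0.15 × 0.15 × 0.1 = 17.9870625 kcal
Chain 2: 9492000 × 0.15 × 0.18 × 0.12 × 0.16 = 4920.6528 kcal
Total at E: 17.9870625 + 4920.6528 = 4938.6398625 kcal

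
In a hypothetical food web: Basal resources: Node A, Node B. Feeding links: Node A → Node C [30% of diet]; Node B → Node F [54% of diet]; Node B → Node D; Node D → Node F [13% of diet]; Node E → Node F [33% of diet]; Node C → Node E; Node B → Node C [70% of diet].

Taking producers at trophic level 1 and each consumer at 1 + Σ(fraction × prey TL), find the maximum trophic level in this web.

3

Node C: 1 + (0.3×1 + 0.7×1) = 2
Node D: 1 + 1 = 2
Node E: 1 + 2 = 3
Node F: 1 + (0.54×1 + 0.13×2 + 0.33×3) = 2.79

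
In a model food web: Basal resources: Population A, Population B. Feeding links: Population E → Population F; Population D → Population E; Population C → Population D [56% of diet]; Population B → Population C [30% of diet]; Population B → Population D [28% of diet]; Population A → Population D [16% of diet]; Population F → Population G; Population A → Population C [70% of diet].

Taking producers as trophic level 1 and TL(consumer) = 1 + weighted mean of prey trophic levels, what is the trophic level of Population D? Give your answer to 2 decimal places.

Population C: 1 + (0.3×1 + 0.7×1) = 2
Population D: 1 + (0.16×1 + 0.56×2 + 0.28×1) = 2.56
Population E: 1 + 2.56 = 3.56
Population F: 1 + 3.56 = 4.56
Population G: 1 + 4.56 = 5.56

2.56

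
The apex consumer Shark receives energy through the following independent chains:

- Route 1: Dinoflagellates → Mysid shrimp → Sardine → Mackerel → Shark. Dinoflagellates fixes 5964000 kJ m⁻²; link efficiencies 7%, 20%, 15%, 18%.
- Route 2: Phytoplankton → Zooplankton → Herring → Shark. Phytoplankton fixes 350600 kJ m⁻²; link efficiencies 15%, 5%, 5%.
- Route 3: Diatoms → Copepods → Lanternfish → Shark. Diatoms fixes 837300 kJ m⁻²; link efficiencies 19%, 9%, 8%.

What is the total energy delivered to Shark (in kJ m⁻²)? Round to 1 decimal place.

3531.3 kJ m⁻²

Route 1: 5964000 × 0.07 × 0.2 × 0.15 × 0.18 = 2254.392 kJ m⁻²
Route 2: 350600 × 0.15 × 0.05 × 0.05 = 131.475 kJ m⁻²
Route 3: 837300 × 0.19 × 0.09 × 0.08 = 1145.4264 kJ m⁻²
Total at Shark: 2254.392 + 131.475 + 1145.4264 = 3531.2934 kJ m⁻²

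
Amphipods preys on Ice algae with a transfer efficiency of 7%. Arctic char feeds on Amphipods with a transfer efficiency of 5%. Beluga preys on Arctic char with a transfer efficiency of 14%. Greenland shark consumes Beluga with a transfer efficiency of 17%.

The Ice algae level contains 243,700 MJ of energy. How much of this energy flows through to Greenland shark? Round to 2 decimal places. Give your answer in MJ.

20.30 MJ

Amphipods: 243700 × 0.07 = 17059 MJ
Arctic char: 17059 × 0.05 = 852.95 MJ
Beluga: 852.95 × 0.14 = 119.413 MJ
Greenland shark: 119.413 × 0.17 = 20.30021 MJ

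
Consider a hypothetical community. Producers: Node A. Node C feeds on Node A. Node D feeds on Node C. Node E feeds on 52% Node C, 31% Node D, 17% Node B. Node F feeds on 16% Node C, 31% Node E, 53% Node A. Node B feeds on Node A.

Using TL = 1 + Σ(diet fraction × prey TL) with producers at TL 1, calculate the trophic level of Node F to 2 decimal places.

2.88

Node B: 1 + 1 = 2
Node C: 1 + 1 = 2
Node D: 1 + 2 = 3
Node E: 1 + (0.52×2 + 0.31×3 + 0.17×2) = 3.31
Node F: 1 + (0.16×2 + 0.31×3.31 + 0.53×1) = 2.8761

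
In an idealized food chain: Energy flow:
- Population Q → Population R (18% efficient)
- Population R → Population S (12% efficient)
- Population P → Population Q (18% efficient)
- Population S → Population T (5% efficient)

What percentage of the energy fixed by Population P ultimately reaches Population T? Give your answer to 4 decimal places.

Product of link efficiencies: 0.18 × 0.18 × 0.12 × 0.05 = 0.0001944
As a percentage: 0.0001944 × 100 = 0.0194%

0.0194%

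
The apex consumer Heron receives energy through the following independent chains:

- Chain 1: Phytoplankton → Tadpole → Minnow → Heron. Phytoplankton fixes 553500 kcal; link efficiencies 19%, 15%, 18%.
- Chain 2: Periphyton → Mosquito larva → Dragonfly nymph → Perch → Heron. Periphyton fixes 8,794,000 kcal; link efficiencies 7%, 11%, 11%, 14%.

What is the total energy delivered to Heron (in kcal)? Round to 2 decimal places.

3882.25 kcal

Chain 1: 553500 × 0.19 × 0.15 × 0.18 = 2839.455 kcal
Chain 2: 8794000 × 0.07 × 0.11 × 0.11 × 0.14 = 1042.79252 kcal
Total at Heron: 2839.455 + 1042.79252 = 3882.24752 kcal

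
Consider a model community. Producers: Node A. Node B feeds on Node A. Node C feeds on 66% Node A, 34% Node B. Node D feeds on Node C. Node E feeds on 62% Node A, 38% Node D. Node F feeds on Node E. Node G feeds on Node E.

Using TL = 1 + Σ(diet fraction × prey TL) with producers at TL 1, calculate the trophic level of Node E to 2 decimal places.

2.89

Node B: 1 + 1 = 2
Node C: 1 + (0.66×1 + 0.34×2) = 2.34
Node D: 1 + 2.34 = 3.34
Node E: 1 + (0.62×1 + 0.38×3.34) = 2.8892
Node F: 1 + 2.8892 = 3.8892
Node G: 1 + 2.8892 = 3.8892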